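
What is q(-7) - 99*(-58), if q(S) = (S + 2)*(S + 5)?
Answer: 5752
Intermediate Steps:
q(S) = (2 + S)*(5 + S)
q(-7) - 99*(-58) = (10 + (-7)² + 7*(-7)) - 99*(-58) = (10 + 49 - 49) + 5742 = 10 + 5742 = 5752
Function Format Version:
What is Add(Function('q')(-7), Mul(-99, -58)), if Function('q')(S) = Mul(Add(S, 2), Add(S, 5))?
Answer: 5752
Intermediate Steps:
Function('q')(S) = Mul(Add(2, S), Add(5, S))
Add(Function('q')(-7), Mul(-99, -58)) = Add(Add(10, Pow(-7, 2), Mul(7, -7)), Mul(-99, -58)) = Add(Add(10, 49, -49), 5742) = Add(10, 5742) = 5752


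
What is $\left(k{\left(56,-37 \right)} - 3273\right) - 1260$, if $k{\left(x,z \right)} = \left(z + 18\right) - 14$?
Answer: $-4566$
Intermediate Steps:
$k{\left(x,z \right)} = 4 + z$ ($k{\left(x,z \right)} = \left(18 + z\right) - 14 = 4 + z$)
$\left(k{\left(56,-37 \right)} - 3273\right) - 1260 = \left(\left(4 - 37\right) - 3273\right) - 1260 = \left(-33 - 3273\right) - 1260 = -3306 - 1260 = -4566$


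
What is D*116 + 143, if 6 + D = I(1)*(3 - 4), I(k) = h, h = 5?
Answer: -1133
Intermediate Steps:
I(k) = 5
D = -11 (D = -6 + 5*(3 - 4) = -6 + 5*(-1) = -6 - 5 = -11)
D*116 + 143 = -11*116 + 143 = -1276 + 143 = -1133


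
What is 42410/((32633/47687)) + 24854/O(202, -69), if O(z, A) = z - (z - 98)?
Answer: 99503408121/1599017 ≈ 62228.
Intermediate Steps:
O(z, A) = 98 (O(z, A) = z - (-98 + z) = z + (98 - z) = 98)
42410/((32633/47687)) + 24854/O(202, -69) = 42410/((32633/47687)) + 24854/98 = 42410/((32633*(1/47687))) + 24854*(1/98) = 42410/(32633/47687) + 12427/49 = 42410*(47687/32633) + 12427/49 = 2022405670/32633 + 12427/49 = 99503408121/1599017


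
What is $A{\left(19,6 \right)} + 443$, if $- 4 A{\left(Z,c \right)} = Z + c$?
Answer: $\frac{1747}{4} \approx 436.75$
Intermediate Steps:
$A{\left(Z,c \right)} = - \frac{Z}{4} - \frac{c}{4}$ ($A{\left(Z,c \right)} = - \frac{Z + c}{4} = - \frac{Z}{4} - \frac{c}{4}$)
$A{\left(19,6 \right)} + 443 = \left(\left(- \frac{1}{4}\right) 19 - \frac{3}{2}\right) + 443 = \left(- \frac{19}{4} - \frac{3}{2}\right) + 443 = - \frac{25}{4} + 443 = \frac{1747}{4}$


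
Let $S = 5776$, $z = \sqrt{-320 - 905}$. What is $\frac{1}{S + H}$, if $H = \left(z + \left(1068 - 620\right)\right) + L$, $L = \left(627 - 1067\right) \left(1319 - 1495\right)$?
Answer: $\frac{11952}{999952303} - \frac{5 i}{999952303} \approx 1.1953 \cdot 10^{-5} - 5.0002 \cdot 10^{-9} i$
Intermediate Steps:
$L = 77440$ ($L = \left(-440\right) \left(-176\right) = 77440$)
$z = 35 i$ ($z = \sqrt{-1225} = 35 i \approx 35.0 i$)
$H = 77888 + 35 i$ ($H = \left(35 i + \left(1068 - 620\right)\right) + 77440 = \left(35 i + 448\right) + 77440 = \left(448 + 35 i\right) + 77440 = 77888 + 35 i \approx 77888.0 + 35.0 i$)
$\frac{1}{S + H} = \frac{1}{5776 + \left(77888 + 35 i\right)} = \frac{1}{83664 + 35 i} = \frac{83664 - 35 i}{6999666121}$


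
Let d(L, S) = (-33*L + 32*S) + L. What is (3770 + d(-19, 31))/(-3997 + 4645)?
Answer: 895/108 ≈ 8.2870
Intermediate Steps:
d(L, S) = -32*L + 32*S
(3770 + d(-19, 31))/(-3997 + 4645) = (3770 + (-32*(-19) + 32*31))/(-3997 + 4645) = (3770 + (608 + 992))/648 = (3770 + 1600)*(1/648) = 5370*(1/648) = 895/108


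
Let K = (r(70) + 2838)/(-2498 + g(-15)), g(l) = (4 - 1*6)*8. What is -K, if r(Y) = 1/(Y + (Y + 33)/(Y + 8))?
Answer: 2631312/2330897 ≈ 1.1289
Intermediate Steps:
g(l) = -16 (g(l) = (4 - 6)*8 = -2*8 = -16)
r(Y) = 1/(Y + (33 + Y)/(8 + Y))
K = -2631312/2330897 (K = ((8 + 70)/(33 + 70**2 + 9*70) + 2838)/(-2498 - 16) = (78/(33 + 4900 + 630) + 2838)/(-2514) = (78/5563 + 2838)*(-1/2514) = (15787872/5563)*(-1/2514) = -2631312/2330897 ≈ -1.1289)
-K = -1*(-2631312/2330897) = 2631312/2330897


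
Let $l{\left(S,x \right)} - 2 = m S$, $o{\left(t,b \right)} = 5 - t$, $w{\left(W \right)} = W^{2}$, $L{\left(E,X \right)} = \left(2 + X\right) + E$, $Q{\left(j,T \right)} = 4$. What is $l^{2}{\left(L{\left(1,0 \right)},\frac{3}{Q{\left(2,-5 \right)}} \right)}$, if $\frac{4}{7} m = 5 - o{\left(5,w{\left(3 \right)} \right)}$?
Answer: $\frac{12769}{16} \approx 798.06$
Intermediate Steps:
$L{\left(E,X \right)} = 2 + E + X$
$m = \frac{35}{4}$ ($m = \frac{7 \left(5 - \left(5 - 5\right)\right)}{4} = \frac{7 \left(5 - 0\right)}{4} = \frac{7 \left(5 + 0\right)}{4} = \frac{7}{4} \cdot 5 = \frac{35}{4} \approx 8.75$)
$l{\left(S,x \right)} = 2 + \frac{35 S}{4}$
$l^{2}{\left(L{\left(1,0 \right)},\frac{3}{Q{\left(2,-5 \right)}} \right)} = \left(2 + \frac{35 \left(2 + 1 + 0\right)}{4}\right)^{2} = \left(2 + \frac{35}{4} \cdot 3\right)^{2} = \left(2 + \frac{105}{4}\right)^{2} = \left(\frac{113}{4}\right)^{2} = \frac{12769}{16}$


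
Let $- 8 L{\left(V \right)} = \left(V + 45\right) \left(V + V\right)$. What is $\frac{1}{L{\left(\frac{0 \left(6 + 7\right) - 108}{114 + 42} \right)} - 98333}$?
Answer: $- \frac{169}{16616981} \approx -1.017 \cdot 10^{-5}$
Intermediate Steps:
$L{\left(V \right)} = - \frac{V \left(45 + V\right)}{4}$ ($L{\left(V \right)} = - \frac{\left(V + 45\right) \left(V + V\right)}{8} = - \frac{\left(45 + V\right) 2 V}{8} = - \frac{2 V \left(45 + V\right)}{8} = - \frac{V \left(45 + V\right)}{4}$)
$\frac{1}{L{\left(\frac{0 \left(6 + 7\right) - 108}{114 + 42} \right)} - 98333} = \frac{1}{- \frac{\frac{0 \left(6 + 7\right) - 108}{114 + 42} \left(45 + \frac{0 \left(6 + 7\right) - 108}{114 + 42}\right)}{4} - 98333} = \frac{1}{- \frac{\frac{0 \cdot 13 - 108}{156} \left(45 + \frac{0 \cdot 13 - 108}{156}\right)}{4} - 98333} = \frac{1}{- \frac{\left(0 - 108\right) \frac{1}{156} \left(45 + \left(0 - 108\right) \frac{1}{156}\right)}{4} - 98333} = \frac{1}{- \frac{\left(-108\right) \frac{1}{156} \left(45 - \frac{9}{13}\right)}{4} - 98333} = \frac{1}{\left(- \frac{1}{4}\right) \left(- \frac{9}{13}\right) \left(45 - \frac{9}{13}\right) - 98333} = \frac{1}{\left(- \frac{1}{4}\right) \left(- \frac{9}{13}\right) \frac{576}{13} - 98333} = \frac{1}{\frac{1296}{169} - 98333} = \frac{1}{- \frac{16616981}{169}} = - \frac{169}{16616981}$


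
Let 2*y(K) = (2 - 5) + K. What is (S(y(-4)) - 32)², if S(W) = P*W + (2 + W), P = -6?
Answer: 625/4 ≈ 156.25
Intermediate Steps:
y(K) = -3/2 + K/2 (y(K) = ((2 - 5) + K)/2 = (-3 + K)/2 = -3/2 + K/2)
S(W) = 2 - 5*W (S(W) = -6*W + (2 + W) = 2 - 5*W)
(S(y(-4)) - 32)² = ((2 - 5*(-3/2 + (½)*(-4))) - 32)² = ((2 - 5*(-3/2 - 2)) - 32)² = ((2 - 5*(-7/2)) - 32)² = ((2 + 35/2) - 32)² = (39/2 - 32)² = (-25/2)² = 625/4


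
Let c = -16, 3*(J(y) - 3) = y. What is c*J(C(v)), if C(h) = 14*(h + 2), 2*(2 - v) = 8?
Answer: -48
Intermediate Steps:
v = -2 (v = 2 - ½*8 = 2 - 4 = -2)
C(h) = 28 + 14*h (C(h) = 14*(2 + h) = 28 + 14*h)
J(y) = 3 + y/3
c*J(C(v)) = -16*(3 + (28 + 14*(-2))/3) = -16*(3 + (28 - 28)/3) = -16*(3 + (⅓)*0) = -16*(3 + 0) = -16*3 = -48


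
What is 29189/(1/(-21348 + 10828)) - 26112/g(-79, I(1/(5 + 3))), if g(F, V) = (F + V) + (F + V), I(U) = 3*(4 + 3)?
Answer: -8904973592/29 ≈ -3.0707e+8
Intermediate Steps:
I(U) = 21 (I(U) = 3*7 = 21)
g(F, V) = 2*F + 2*V
29189/(1/(-21348 + 10828)) - 26112/g(-79, I(1/(5 + 3))) = 29189/(1/(-21348 + 10828)) - 26112/(2*(-79) + 2*21) = 29189/(1/(-10520)) - 26112/(-158 + 42) = 29189/(-1/10520) - 26112/(-116) = 29189*(-10520) - 26112*(-1/116) = -307068280 + 6528/29 = -8904973592/29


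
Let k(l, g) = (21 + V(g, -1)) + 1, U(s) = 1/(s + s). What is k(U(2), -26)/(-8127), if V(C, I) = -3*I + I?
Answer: -8/2709 ≈ -0.0029531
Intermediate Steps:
V(C, I) = -2*I
U(s) = 1/(2*s)
k(l, g) = 24 (k(l, g) = (21 - 2*(-1)) + 1 = (21 + 2) + 1 = 23 + 1 = 24)
k(U(2), -26)/(-8127) = 24/(-8127) = 24*(-1/8127) = -8/2709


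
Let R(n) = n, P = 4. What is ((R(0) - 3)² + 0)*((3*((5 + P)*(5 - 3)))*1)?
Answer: 486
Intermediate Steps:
((R(0) - 3)² + 0)*((3*((5 + P)*(5 - 3)))*1) = ((0 - 3)² + 0)*((3*((5 + 4)*(5 - 3)))*1) = ((-3)² + 0)*((3*(9*2))*1) = (9 + 0)*((3*18)*1) = 9*(54*1) = 9*54 = 486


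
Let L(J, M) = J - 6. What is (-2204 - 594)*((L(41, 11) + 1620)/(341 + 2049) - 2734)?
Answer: 1827822879/239 ≈ 7.6478e+6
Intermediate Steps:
L(J, M) = -6 + J
(-2204 - 594)*((L(41, 11) + 1620)/(341 + 2049) - 2734) = (-2204 - 594)*(((-6 + 41) + 1620)/(341 + 2049) - 2734) = -2798*((35 + 1620)/2390 - 2734) = -2798*(1655*(1/2390) - 2734) = -2798*(331/478 - 2734) = -2798*(-1306521/478) = 1827822879/239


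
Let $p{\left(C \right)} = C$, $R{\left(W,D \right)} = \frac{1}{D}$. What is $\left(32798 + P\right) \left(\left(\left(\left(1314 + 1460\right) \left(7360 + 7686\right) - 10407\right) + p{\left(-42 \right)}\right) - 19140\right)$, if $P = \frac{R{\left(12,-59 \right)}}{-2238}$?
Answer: $\frac{180625464327738755}{132042} \approx 1.3679 \cdot 10^{12}$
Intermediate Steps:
$P = \frac{1}{132042}$ ($P = \frac{1}{\left(-59\right) \left(-2238\right)} = \left(- \frac{1}{59}\right) \left(- \frac{1}{2238}\right) = \frac{1}{132042} \approx 7.5733 \cdot 10^{-6}$)
$\left(32798 + P\right) \left(\left(\left(\left(1314 + 1460\right) \left(7360 + 7686\right) - 10407\right) + p{\left(-42 \right)}\right) - 19140\right) = \left(32798 + \frac{1}{132042}\right) \left(\left(\left(\left(1314 + 1460\right) \left(7360 + 7686\right) - 10407\right) - 42\right) - 19140\right) = \frac{4330713517 \left(\left(\left(2774 \cdot 15046 - 10407\right) - 42\right) - 19140\right)}{132042} = \frac{4330713517 \left(\left(\left(41737604 - 10407\right) - 42\right) - 19140\right)}{132042} = \frac{4330713517 \left(\left(41727197 - 42\right) - 19140\right)}{132042} = \frac{4330713517 \left(41727155 - 19140\right)}{132042} = \frac{4330713517}{132042} \cdot 41708015 = \frac{180625464327738755}{132042}$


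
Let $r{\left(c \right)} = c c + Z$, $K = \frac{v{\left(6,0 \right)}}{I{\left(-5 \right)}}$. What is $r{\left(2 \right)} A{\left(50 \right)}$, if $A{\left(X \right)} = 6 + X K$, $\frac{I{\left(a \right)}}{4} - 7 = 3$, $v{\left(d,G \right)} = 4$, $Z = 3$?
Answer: $77$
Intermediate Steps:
$I{\left(a \right)} = 40$ ($I{\left(a \right)} = 28 + 4 \cdot 3 = 28 + 12 = 40$)
$K = \frac{1}{10}$ ($K = \frac{4}{40} = 4 \cdot \frac{1}{40} = \frac{1}{10} \approx 0.1$)
$A{\left(X \right)} = 6 + \frac{X}{10}$ ($A{\left(X \right)} = 6 + X \frac{1}{10} = 6 + \frac{X}{10}$)
$r{\left(c \right)} = 3 + c^{2}$ ($r{\left(c \right)} = c c + 3 = c^{2} + 3 = 3 + c^{2}$)
$r{\left(2 \right)} A{\left(50 \right)} = \left(3 + 2^{2}\right) \left(6 + \frac{1}{10} \cdot 50\right) = \left(3 + 4\right) \left(6 + 5\right) = 7 \cdot 11 = 77$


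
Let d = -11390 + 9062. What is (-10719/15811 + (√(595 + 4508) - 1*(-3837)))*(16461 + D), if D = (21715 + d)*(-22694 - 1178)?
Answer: -28071031147488264/15811 - 12495330081*√7 ≈ -1.8085e+12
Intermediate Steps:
d = -2328
D = -462806464 (D = (21715 - 2328)*(-22694 - 1178) = 19387*(-23872) = -462806464)
(-10719/15811 + (√(595 + 4508) - 1*(-3837)))*(16461 + D) = (-10719/15811 + (√(595 + 4508) - 1*(-3837)))*(16461 - 462806464) = (-10719*1/15811 + (√5103 + 3837))*(-462790003) = (-10719/15811 + (27*√7 + 3837))*(-462790003) = (-10719/15811 + (3837 + 27*√7))*(-462790003) = (60656088/15811 + 27*√7)*(-462790003) = -28071031147488264/15811 - 12495330081*√7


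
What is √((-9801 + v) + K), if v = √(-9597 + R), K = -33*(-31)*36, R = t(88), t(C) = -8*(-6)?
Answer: √(27027 + 3*I*√1061) ≈ 164.4 + 0.2972*I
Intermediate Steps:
t(C) = 48
R = 48
K = 36828 (K = 1023*36 = 36828)
v = 3*I*√1061 (v = √(-9597 + 48) = √(-9549) = 3*I*√1061 ≈ 97.719*I)
√((-9801 + v) + K) = √((-9801 + 3*I*√1061) + 36828) = √(27027 + 3*I*√1061)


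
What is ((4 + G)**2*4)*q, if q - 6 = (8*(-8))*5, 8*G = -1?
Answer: -150877/8 ≈ -18860.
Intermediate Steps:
G = -1/8 (G = (1/8)*(-1) = -1/8 ≈ -0.12500)
q = -314 (q = 6 + (8*(-8))*5 = 6 - 64*5 = 6 - 320 = -314)
((4 + G)**2*4)*q = ((4 - 1/8)**2*4)*(-314) = ((31/8)**2*4)*(-314) = ((961/64)*4)*(-314) = (961/16)*(-314) = -150877/8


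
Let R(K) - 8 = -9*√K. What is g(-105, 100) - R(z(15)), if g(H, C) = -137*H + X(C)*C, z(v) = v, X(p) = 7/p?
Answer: 14384 + 9*√15 ≈ 14419.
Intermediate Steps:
g(H, C) = 7 - 137*H (g(H, C) = -137*H + (7/C)*C = -137*H + 7 = 7 - 137*H)
R(K) = 8 - 9*√K
g(-105, 100) - R(z(15)) = (7 - 137*(-105)) - (8 - 9*√15) = (7 + 14385) + (-8 + 9*√15) = 14392 + (-8 + 9*√15) = 14384 + 9*√15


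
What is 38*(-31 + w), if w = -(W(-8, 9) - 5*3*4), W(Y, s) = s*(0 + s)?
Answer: -1976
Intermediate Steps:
W(Y, s) = s**2 (W(Y, s) = s*s = s**2)
w = -21 (w = -(9**2 - 5*3*4) = -(81 - 15*4) = -(81 - 1*60) = -(81 - 60) = -1*21 = -21)
38*(-31 + w) = 38*(-31 - 21) = 38*(-52) = -1976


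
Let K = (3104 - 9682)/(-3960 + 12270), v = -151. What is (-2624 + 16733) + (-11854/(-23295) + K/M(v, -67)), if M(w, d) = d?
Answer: 2033331984616/144110635 ≈ 14110.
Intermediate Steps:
K = -3289/4155 (K = -6578/8310 = -6578*1/8310 = -3289/4155 ≈ -0.79158)
(-2624 + 16733) + (-11854/(-23295) + K/M(v, -67)) = (-2624 + 16733) + (-11854/(-23295) - 3289/4155/(-67)) = 14109 + (-11854*(-1/23295) - 3289/4155*(-1/67)) = 14109 + (11854/23295 + 3289/278385) = 14109 + 75035401/144110635 = 2033331984616/144110635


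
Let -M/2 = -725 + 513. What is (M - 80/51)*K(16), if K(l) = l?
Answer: 344704/51 ≈ 6758.9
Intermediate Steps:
M = 424 (M = -2*(-725 + 513) = -2*(-212) = 424)
(M - 80/51)*K(16) = (424 - 80/51)*16 = (21544/51)*16 = 344704/51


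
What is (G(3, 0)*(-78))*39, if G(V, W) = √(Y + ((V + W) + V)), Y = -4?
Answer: -3042*√2 ≈ -4302.0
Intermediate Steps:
G(V, W) = √(-4 + W + 2*V) (G(V, W) = √(-4 + ((V + W) + V)) = √(-4 + (W + 2*V)) = √(-4 + W + 2*V))
(G(3, 0)*(-78))*39 = (√(-4 + 0 + 2*3)*(-78))*39 = (√(-4 + 0 + 6)*(-78))*39 = (√2*(-78))*39 = -78*√2*39 = -3042*√2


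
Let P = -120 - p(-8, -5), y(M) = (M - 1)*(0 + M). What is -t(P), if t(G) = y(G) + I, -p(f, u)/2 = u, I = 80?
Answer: -17110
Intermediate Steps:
y(M) = M*(-1 + M) (y(M) = (-1 + M)*M = M*(-1 + M))
p(f, u) = -2*u
P = -130 (P = -120 - (-2)*(-5) = -120 - 1*10 = -120 - 10 = -130)
t(G) = 80 + G*(-1 + G) (t(G) = G*(-1 + G) + 80 = 80 + G*(-1 + G))
-t(P) = -(80 - 130*(-1 - 130)) = -(80 - 130*(-131)) = -(80 + 17030) = -1*17110 = -17110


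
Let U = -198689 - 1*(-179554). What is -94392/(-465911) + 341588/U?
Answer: -6841018076/387617695 ≈ -17.649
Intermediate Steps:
U = -19135 (U = -198689 + 179554 = -19135)
-94392/(-465911) + 341588/U = -94392/(-465911) + 341588/(-19135) = -94392*(-1/465911) + 341588*(-1/19135) = 4104/20257 - 341588/19135 = -6841018076/387617695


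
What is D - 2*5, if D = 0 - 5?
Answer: -15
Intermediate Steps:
D = -5
D - 2*5 = -5 - 2*5 = -5 - 10 = -15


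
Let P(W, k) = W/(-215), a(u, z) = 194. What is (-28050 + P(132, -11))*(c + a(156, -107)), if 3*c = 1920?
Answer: -5029755588/215 ≈ -2.3394e+7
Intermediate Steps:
c = 640 (c = (1/3)*1920 = 640)
P(W, k) = -W/215 (P(W, k) = W*(-1/215) = -W/215)
(-28050 + P(132, -11))*(c + a(156, -107)) = (-28050 - 1/215*132)*(640 + 194) = (-28050 - 132/215)*834 = -6030882/215*834 = -5029755588/215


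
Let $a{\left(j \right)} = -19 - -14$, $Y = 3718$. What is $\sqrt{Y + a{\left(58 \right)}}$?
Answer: $\sqrt{3713} \approx 60.934$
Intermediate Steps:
$a{\left(j \right)} = -5$ ($a{\left(j \right)} = -19 + 14 = -5$)
$\sqrt{Y + a{\left(58 \right)}} = \sqrt{3718 - 5} = \sqrt{3713}$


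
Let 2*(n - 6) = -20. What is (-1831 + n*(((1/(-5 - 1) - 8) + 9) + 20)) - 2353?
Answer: -12802/3 ≈ -4267.3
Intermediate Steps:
n = -4 (n = 6 + (1/2)*(-20) = 6 - 10 = -4)
(-1831 + n*(((1/(-5 - 1) - 8) + 9) + 20)) - 2353 = (-1831 - 4*(((1/(-5 - 1) - 8) + 9) + 20)) - 2353 = (-1831 - 4*(((1/(-6) - 8) + 9) + 20)) - 2353 = (-1831 - 4*(((-1/6 - 8) + 9) + 20)) - 2353 = (-1831 - 4*((-49/6 + 9) + 20)) - 2353 = (-1831 - 4*(5/6 + 20)) - 2353 = (-1831 - 4*125/6) - 2353 = (-1831 - 250/3) - 2353 = -5743/3 - 2353 = -12802/3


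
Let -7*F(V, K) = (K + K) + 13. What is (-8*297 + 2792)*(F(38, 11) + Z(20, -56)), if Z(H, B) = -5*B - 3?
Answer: 113152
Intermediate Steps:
Z(H, B) = -3 - 5*B
F(V, K) = -13/7 - 2*K/7 (F(V, K) = -((K + K) + 13)/7 = -(2*K + 13)/7 = -(13 + 2*K)/7 = -13/7 - 2*K/7)
(-8*297 + 2792)*(F(38, 11) + Z(20, -56)) = (-8*297 + 2792)*((-13/7 - 2/7*11) + (-3 - 5*(-56))) = (-2376 + 2792)*((-13/7 - 22/7) + (-3 + 280)) = 416*(-5 + 277) = 416*272 = 113152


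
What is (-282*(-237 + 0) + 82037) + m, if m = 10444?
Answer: 159315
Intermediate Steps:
(-282*(-237 + 0) + 82037) + m = (-282*(-237 + 0) + 82037) + 10444 = (-282*(-237) + 82037) + 10444 = (66834 + 82037) + 10444 = 148871 + 10444 = 159315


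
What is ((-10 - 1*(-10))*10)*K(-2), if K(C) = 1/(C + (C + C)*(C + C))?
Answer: 0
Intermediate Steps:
K(C) = 1/(C + 4*C²) (K(C) = 1/(C + (2*C)*(2*C)) = 1/(C + 4*C²))
((-10 - 1*(-10))*10)*K(-2) = ((-10 - 1*(-10))*10)*(1/((-2)*(1 + 4*(-2)))) = ((-10 + 10)*10)*(-1/(2*(1 - 8))) = (0*10)*(-½/(-7)) = 0*(-½*(-⅐)) = 0*(1/14) = 0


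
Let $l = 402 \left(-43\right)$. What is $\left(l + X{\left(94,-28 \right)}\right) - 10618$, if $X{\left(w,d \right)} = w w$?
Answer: $-19068$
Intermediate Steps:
$l = -17286$
$X{\left(w,d \right)} = w^{2}$
$\left(l + X{\left(94,-28 \right)}\right) - 10618 = \left(-17286 + 94^{2}\right) - 10618 = \left(-17286 + 8836\right) - 10618 = -8450 - 10618 = -19068$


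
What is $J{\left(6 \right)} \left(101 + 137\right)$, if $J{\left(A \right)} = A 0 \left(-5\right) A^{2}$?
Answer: $0$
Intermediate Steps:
$J{\left(A \right)} = 0$ ($J{\left(A \right)} = 0 \left(-5\right) A^{2} = 0 A^{2} = 0$)
$J{\left(6 \right)} \left(101 + 137\right) = 0 \left(101 + 137\right) = 0 \cdot 238 = 0$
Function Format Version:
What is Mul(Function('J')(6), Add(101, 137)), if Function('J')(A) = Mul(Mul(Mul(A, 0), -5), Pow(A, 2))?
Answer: 0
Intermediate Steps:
Function('J')(A) = 0 (Function('J')(A) = Mul(Mul(0, -5), Pow(A, 2)) = Mul(0, Pow(A, 2)) = 0)
Mul(Function('J')(6), Add(101, 137)) = Mul(0, Add(101, 137)) = Mul(0, 238) = 0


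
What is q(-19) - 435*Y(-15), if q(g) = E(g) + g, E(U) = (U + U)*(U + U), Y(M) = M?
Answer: 7950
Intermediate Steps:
E(U) = 4*U² (E(U) = (2*U)*(2*U) = 4*U²)
q(g) = g + 4*g² (q(g) = 4*g² + g = g + 4*g²)
q(-19) - 435*Y(-15) = -19*(1 + 4*(-19)) - 435*(-15) = -19*(1 - 76) + 6525 = -19*(-75) + 6525 = 1425 + 6525 = 7950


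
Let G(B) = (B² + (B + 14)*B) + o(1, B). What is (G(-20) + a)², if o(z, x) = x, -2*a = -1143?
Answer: 4592449/4 ≈ 1.1481e+6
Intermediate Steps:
a = 1143/2 (a = -½*(-1143) = 1143/2 ≈ 571.50)
G(B) = B + B² + B*(14 + B) (G(B) = (B² + (B + 14)*B) + B = (B² + (14 + B)*B) + B = (B² + B*(14 + B)) + B = B + B² + B*(14 + B))
(G(-20) + a)² = (-20*(15 + 2*(-20)) + 1143/2)² = (-20*(15 - 40) + 1143/2)² = (-20*(-25) + 1143/2)² = (500 + 1143/2)² = (2143/2)² = 4592449/4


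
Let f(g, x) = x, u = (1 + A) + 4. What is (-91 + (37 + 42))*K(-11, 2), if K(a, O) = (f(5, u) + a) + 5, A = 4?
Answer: -36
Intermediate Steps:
u = 9 (u = (1 + 4) + 4 = 5 + 4 = 9)
K(a, O) = 14 + a (K(a, O) = (9 + a) + 5 = 14 + a)
(-91 + (37 + 42))*K(-11, 2) = (-91 + (37 + 42))*(14 - 11) = (-91 + 79)*3 = -12*3 = -36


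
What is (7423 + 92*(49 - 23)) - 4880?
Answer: 4935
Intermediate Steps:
(7423 + 92*(49 - 23)) - 4880 = (7423 + 92*26) - 4880 = (7423 + 2392) - 4880 = 9815 - 4880 = 4935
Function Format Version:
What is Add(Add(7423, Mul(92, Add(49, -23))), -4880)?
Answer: 4935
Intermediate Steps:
Add(Add(7423, Mul(92, Add(49, -23))), -4880) = Add(Add(7423, Mul(92, 26)), -4880) = Add(Add(7423, 2392), -4880) = Add(9815, -4880) = 4935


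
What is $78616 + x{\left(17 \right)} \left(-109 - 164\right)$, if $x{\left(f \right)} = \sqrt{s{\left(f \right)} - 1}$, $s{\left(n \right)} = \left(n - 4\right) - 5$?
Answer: $78616 - 273 \sqrt{7} \approx 77894.0$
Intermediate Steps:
$s{\left(n \right)} = -9 + n$ ($s{\left(n \right)} = \left(-4 + n\right) - 5 = -9 + n$)
$x{\left(f \right)} = \sqrt{-10 + f}$ ($x{\left(f \right)} = \sqrt{\left(-9 + f\right) - 1} = \sqrt{-10 + f}$)
$78616 + x{\left(17 \right)} \left(-109 - 164\right) = 78616 + \sqrt{-10 + 17} \left(-109 - 164\right) = 78616 + \sqrt{7} \left(-273\right) = 78616 - 273 \sqrt{7}$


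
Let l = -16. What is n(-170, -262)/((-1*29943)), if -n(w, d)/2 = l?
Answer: -32/29943 ≈ -0.0010687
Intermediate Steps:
n(w, d) = 32 (n(w, d) = -2*(-16) = 32)
n(-170, -262)/((-1*29943)) = 32/((-1*29943)) = 32/(-29943) = 32*(-1/29943) = -32/29943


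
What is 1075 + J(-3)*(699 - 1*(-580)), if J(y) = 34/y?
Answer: -40261/3 ≈ -13420.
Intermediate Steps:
1075 + J(-3)*(699 - 1*(-580)) = 1075 + (34/(-3))*(699 - 1*(-580)) = 1075 + (34*(-⅓))*(699 + 580) = 1075 - 34/3*1279 = 1075 - 43486/3 = -40261/3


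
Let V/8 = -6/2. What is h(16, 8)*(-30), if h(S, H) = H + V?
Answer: 480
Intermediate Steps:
V = -24 (V = 8*(-6/2) = 8*(-6*½) = 8*(-3) = -24)
h(S, H) = -24 + H (h(S, H) = H - 24 = -24 + H)
h(16, 8)*(-30) = (-24 + 8)*(-30) = -16*(-30) = 480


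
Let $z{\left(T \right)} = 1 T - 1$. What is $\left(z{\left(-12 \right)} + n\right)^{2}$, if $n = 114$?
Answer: $10201$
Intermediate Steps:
$z{\left(T \right)} = -1 + T$ ($z{\left(T \right)} = T - 1 = -1 + T$)
$\left(z{\left(-12 \right)} + n\right)^{2} = \left(\left(-1 - 12\right) + 114\right)^{2} = \left(-13 + 114\right)^{2} = 101^{2} = 10201$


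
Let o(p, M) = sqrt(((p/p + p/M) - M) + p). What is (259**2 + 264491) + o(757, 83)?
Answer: 331572 + sqrt(4712906)/83 ≈ 3.3160e+5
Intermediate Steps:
o(p, M) = sqrt(1 + p - M + p/M) (o(p, M) = sqrt(((1 + p/M) - M) + p) = sqrt((1 - M + p/M) + p) = sqrt(1 + p - M + p/M))
(259**2 + 264491) + o(757, 83) = (259**2 + 264491) + sqrt(1 + 757 - 1*83 + 757/83) = (67081 + 264491) + sqrt(1 + 757 - 83 + 757*(1/83)) = 331572 + sqrt(1 + 757 - 83 + 757/83) = 331572 + sqrt(56782/83) = 331572 + sqrt(4712906)/83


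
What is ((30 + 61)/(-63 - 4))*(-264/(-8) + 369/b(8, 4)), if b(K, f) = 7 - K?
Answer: 30576/67 ≈ 456.36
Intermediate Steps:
((30 + 61)/(-63 - 4))*(-264/(-8) + 369/b(8, 4)) = ((30 + 61)/(-63 - 4))*(-264/(-8) + 369/(7 - 1*8)) = (91/(-67))*(-264*(-1/8) + 369/(7 - 8)) = (91*(-1/67))*(33 + 369/(-1)) = -91*(33 + 369*(-1))/67 = -91*(33 - 369)/67 = -91/67*(-336) = 30576/67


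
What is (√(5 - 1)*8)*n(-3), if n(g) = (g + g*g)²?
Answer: 576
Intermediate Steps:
n(g) = (g + g²)²
(√(5 - 1)*8)*n(-3) = (√(5 - 1)*8)*((-3)²*(1 - 3)²) = (√4*8)*(9*(-2)²) = (2*8)*(9*4) = 16*36 = 576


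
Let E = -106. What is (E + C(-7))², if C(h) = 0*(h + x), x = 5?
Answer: 11236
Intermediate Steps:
C(h) = 0 (C(h) = 0*(h + 5) = 0*(5 + h) = 0)
(E + C(-7))² = (-106 + 0)² = (-106)² = 11236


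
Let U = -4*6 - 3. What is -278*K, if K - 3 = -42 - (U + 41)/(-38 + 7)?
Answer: 332210/31 ≈ 10716.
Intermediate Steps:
U = -27 (U = -24 - 3 = -27)
K = -1195/31 (K = 3 + (-42 - (-27 + 41)/(-38 + 7)) = 3 + (-42 - 14/(-31)) = 3 + (-42 - 14*(-1)/31) = 3 + (-42 - 1*(-14/31)) = 3 + (-42 + 14/31) = 3 - 1288/31 = -1195/31 ≈ -38.548)
-278*K = -278*(-1195/31) = 332210/31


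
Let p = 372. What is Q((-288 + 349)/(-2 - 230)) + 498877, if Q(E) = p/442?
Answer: 110252003/221 ≈ 4.9888e+5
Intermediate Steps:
Q(E) = 186/221 (Q(E) = 372/442 = 372*(1/442) = 186/221)
Q((-288 + 349)/(-2 - 230)) + 498877 = 186/221 + 498877 = 110252003/221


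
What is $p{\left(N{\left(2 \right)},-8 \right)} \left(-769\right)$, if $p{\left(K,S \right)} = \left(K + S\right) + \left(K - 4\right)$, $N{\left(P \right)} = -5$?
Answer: $16918$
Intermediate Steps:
$p{\left(K,S \right)} = -4 + S + 2 K$ ($p{\left(K,S \right)} = \left(K + S\right) + \left(-4 + K\right) = -4 + S + 2 K$)
$p{\left(N{\left(2 \right)},-8 \right)} \left(-769\right) = \left(-4 - 8 + 2 \left(-5\right)\right) \left(-769\right) = \left(-4 - 8 - 10\right) \left(-769\right) = \left(-22\right) \left(-769\right) = 16918$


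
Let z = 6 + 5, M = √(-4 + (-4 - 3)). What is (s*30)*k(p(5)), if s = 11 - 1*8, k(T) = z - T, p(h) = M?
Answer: 990 - 90*I*√11 ≈ 990.0 - 298.5*I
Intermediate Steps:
M = I*√11 (M = √(-4 - 7) = √(-11) = I*√11 ≈ 3.3166*I)
p(h) = I*√11
z = 11
k(T) = 11 - T
s = 3 (s = 11 - 8 = 3)
(s*30)*k(p(5)) = (3*30)*(11 - I*√11) = 90*(11 - I*√11) = 990 - 90*I*√11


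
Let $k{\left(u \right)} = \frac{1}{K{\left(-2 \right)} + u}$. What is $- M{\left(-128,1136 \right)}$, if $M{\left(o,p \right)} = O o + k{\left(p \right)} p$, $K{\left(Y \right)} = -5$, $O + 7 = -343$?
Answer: $- \frac{50669936}{1131} \approx -44801.0$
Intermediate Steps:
$O = -350$ ($O = -7 - 343 = -350$)
$k{\left(u \right)} = \frac{1}{-5 + u}$
$M{\left(o,p \right)} = - 350 o + \frac{p}{-5 + p}$
$- M{\left(-128,1136 \right)} = - \frac{1136 - - 44800 \left(-5 + 1136\right)}{-5 + 1136} = - \frac{1136 - \left(-44800\right) 1131}{1131} = - \frac{1136 + 50668800}{1131} = - \frac{50669936}{1131}$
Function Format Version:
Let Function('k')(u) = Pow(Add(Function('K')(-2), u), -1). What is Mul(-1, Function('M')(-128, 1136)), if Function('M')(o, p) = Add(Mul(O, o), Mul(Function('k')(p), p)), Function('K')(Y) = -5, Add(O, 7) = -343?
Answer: Rational(-50669936, 1131) ≈ -44801.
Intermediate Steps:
O = -350 (O = Add(-7, -343) = -350)
Function('k')(u) = Pow(Add(-5, u), -1)
Function('M')(o, p) = Add(Mul(-350, o), Mul(p, Pow(Add(-5, p), -1))) (Function('M')(o, p) = Add(Mul(-350, o), Mul(Pow(Add(-5, p), -1), p)) = Add(Mul(-350, o), Mul(p, Pow(Add(-5, p), -1))))
Mul(-1, Function('M')(-128, 1136)) = Mul(-1, Mul(Pow(Add(-5, 1136), -1), Add(1136, Mul(-350, -128, Add(-5, 1136))))) = Mul(-1, Mul(Pow(1131, -1), Add(1136, Mul(-350, -128, 1131)))) = Mul(-1, Mul(Rational(1, 1131), Add(1136, 50668800))) = Mul(-1, Mul(Rational(1, 1131), 50669936)) = Mul(-1, Rational(50669936, 1131)) = Rational(-50669936, 1131)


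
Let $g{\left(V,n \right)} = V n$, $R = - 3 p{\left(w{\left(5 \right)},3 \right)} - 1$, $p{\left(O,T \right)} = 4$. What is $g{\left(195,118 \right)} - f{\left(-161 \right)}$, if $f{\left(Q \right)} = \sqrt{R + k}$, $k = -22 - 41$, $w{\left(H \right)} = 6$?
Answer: $23010 - 2 i \sqrt{19} \approx 23010.0 - 8.7178 i$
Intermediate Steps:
$k = -63$
$R = -13$ ($R = \left(-3\right) 4 - 1 = -12 - 1 = -13$)
$f{\left(Q \right)} = 2 i \sqrt{19}$ ($f{\left(Q \right)} = \sqrt{-13 - 63} = \sqrt{-76} = 2 i \sqrt{19}$)
$g{\left(195,118 \right)} - f{\left(-161 \right)} = 195 \cdot 118 - 2 i \sqrt{19} = 23010 - 2 i \sqrt{19}$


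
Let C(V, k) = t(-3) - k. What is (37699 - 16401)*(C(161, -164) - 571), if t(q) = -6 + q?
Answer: -8859968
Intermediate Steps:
C(V, k) = -9 - k (C(V, k) = (-6 - 3) - k = -9 - k)
(37699 - 16401)*(C(161, -164) - 571) = (37699 - 16401)*((-9 - 1*(-164)) - 571) = 21298*((-9 + 164) - 571) = 21298*(155 - 571) = 21298*(-416) = -8859968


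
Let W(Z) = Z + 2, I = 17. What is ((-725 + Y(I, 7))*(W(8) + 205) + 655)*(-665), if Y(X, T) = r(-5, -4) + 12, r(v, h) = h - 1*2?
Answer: 102363450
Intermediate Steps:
r(v, h) = -2 + h (r(v, h) = h - 2 = -2 + h)
W(Z) = 2 + Z
Y(X, T) = 6 (Y(X, T) = (-2 - 4) + 12 = -6 + 12 = 6)
((-725 + Y(I, 7))*(W(8) + 205) + 655)*(-665) = ((-725 + 6)*((2 + 8) + 205) + 655)*(-665) = (-719*(10 + 205) + 655)*(-665) = (-719*215 + 655)*(-665) = (-154585 + 655)*(-665) = -153930*(-665) = 102363450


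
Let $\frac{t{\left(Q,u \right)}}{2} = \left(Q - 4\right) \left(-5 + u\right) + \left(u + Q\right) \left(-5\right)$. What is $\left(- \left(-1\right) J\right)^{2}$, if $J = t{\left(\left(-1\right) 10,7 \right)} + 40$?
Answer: $196$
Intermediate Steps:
$t{\left(Q,u \right)} = - 10 Q - 10 u + 2 \left(-5 + u\right) \left(-4 + Q\right)$ ($t{\left(Q,u \right)} = 2 \left(\left(Q - 4\right) \left(-5 + u\right) + \left(u + Q\right) \left(-5\right)\right) = 2 \left(\left(-4 + Q\right) \left(-5 + u\right) + \left(Q + u\right) \left(-5\right)\right) = 2 \left(\left(-5 + u\right) \left(-4 + Q\right) - \left(5 Q + 5 u\right)\right) = 2 \left(- 5 Q - 5 u + \left(-5 + u\right) \left(-4 + Q\right)\right) = - 10 Q - 10 u + 2 \left(-5 + u\right) \left(-4 + Q\right)$)
$J = 14$ ($J = \left(40 - 20 \left(\left(-1\right) 10\right) - 126 + 2 \left(\left(-1\right) 10\right) 7\right) + 40 = \left(40 - -200 - 126 + 2 \left(-10\right) 7\right) + 40 = \left(40 + 200 - 126 - 140\right) + 40 = -26 + 40 = 14$)
$\left(- \left(-1\right) J\right)^{2} = \left(- \left(-1\right) 14\right)^{2} = \left(\left(-1\right) \left(-14\right)\right)^{2} = 14^{2} = 196$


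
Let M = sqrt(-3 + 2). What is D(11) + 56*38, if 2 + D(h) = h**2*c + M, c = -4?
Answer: 1642 + I ≈ 1642.0 + 1.0*I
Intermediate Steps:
M = I (M = sqrt(-1) = I ≈ 1.0*I)
D(h) = -2 + I - 4*h**2 (D(h) = -2 + (h**2*(-4) + I) = -2 + (-4*h**2 + I) = -2 + (I - 4*h**2) = -2 + I - 4*h**2)
D(11) + 56*38 = (-2 + I - 4*11**2) + 56*38 = (-2 + I - 4*121) + 2128 = (-2 + I - 484) + 2128 = (-486 + I) + 2128 = 1642 + I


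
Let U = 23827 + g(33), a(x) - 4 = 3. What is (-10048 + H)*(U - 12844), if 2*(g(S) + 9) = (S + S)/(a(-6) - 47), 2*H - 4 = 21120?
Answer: 112804239/20 ≈ 5.6402e+6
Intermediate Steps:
H = 10562 (H = 2 + (½)*21120 = 2 + 10560 = 10562)
a(x) = 7 (a(x) = 4 + 3 = 7)
g(S) = -9 - S/40 (g(S) = -9 + ((S + S)/(7 - 47))/2 = -9 + ((2*S)/(-40))/2 = -9 + ((2*S)*(-1/40))/2 = -9 + (-S/20)/2 = -9 - S/40)
U = 952687/40 (U = 23827 + (-9 - 1/40*33) = 23827 + (-9 - 33/40) = 23827 - 393/40 = 952687/40 ≈ 23817.)
(-10048 + H)*(U - 12844) = (-10048 + 10562)*(952687/40 - 12844) = 514*(438927/40) = 112804239/20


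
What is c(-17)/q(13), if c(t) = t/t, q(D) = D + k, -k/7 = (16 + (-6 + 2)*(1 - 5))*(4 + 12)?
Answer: -1/3571 ≈ -0.00028003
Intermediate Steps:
k = -3584 (k = -7*(16 + (-6 + 2)*(1 - 5))*(4 + 12) = -7*(16 - 4*(-4))*16 = -7*(16 + 16)*16 = -224*16 = -7*512 = -3584)
q(D) = -3584 + D (q(D) = D - 3584 = -3584 + D)
c(t) = 1
c(-17)/q(13) = 1/(-3584 + 13) = 1/(-3571) = 1*(-1/3571) = -1/3571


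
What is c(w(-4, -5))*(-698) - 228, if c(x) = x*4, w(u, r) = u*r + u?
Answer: -44900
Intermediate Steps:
w(u, r) = u + r*u (w(u, r) = r*u + u = u + r*u)
c(x) = 4*x
c(w(-4, -5))*(-698) - 228 = (4*(-4*(1 - 5)))*(-698) - 228 = (4*(-4*(-4)))*(-698) - 228 = (4*16)*(-698) - 228 = 64*(-698) - 228 = -44672 - 228 = -44900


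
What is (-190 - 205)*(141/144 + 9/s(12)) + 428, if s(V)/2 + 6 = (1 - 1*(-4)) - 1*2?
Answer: 30419/48 ≈ 633.73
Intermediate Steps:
s(V) = -6 (s(V) = -12 + 2*((1 - 1*(-4)) - 1*2) = -12 + 2*((1 + 4) - 2) = -12 + 2*(5 - 2) = -12 + 2*3 = -12 + 6 = -6)
(-190 - 205)*(141/144 + 9/s(12)) + 428 = (-190 - 205)*(141/144 + 9/(-6)) + 428 = -395*(141*(1/144) + 9*(-⅙)) + 428 = -395*(47/48 - 3/2) + 428 = -395*(-25/48) + 428 = 9875/48 + 428 = 30419/48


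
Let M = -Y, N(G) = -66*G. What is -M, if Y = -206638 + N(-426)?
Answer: -178522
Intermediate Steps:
Y = -178522 (Y = -206638 - 66*(-426) = -206638 + 28116 = -178522)
M = 178522 (M = -1*(-178522) = 178522)
-M = -1*178522 = -178522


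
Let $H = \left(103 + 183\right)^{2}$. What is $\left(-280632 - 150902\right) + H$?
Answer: $-349738$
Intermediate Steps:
$H = 81796$ ($H = 286^{2} = 81796$)
$\left(-280632 - 150902\right) + H = \left(-280632 - 150902\right) + 81796 = -431534 + 81796 = -349738$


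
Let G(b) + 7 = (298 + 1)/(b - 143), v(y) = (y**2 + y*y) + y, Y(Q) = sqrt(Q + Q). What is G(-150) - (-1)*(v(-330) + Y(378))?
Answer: 63716360/293 + 6*sqrt(21) ≈ 2.1749e+5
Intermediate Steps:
Y(Q) = sqrt(2)*sqrt(Q) (Y(Q) = sqrt(2*Q) = sqrt(2)*sqrt(Q))
v(y) = y + 2*y**2 (v(y) = (y**2 + y**2) + y = 2*y**2 + y = y + 2*y**2)
G(b) = -7 + 299/(-143 + b) (G(b) = -7 + (298 + 1)/(b - 143) = -7 + 299/(-143 + b))
G(-150) - (-1)*(v(-330) + Y(378)) = (1300 - 7*(-150))/(-143 - 150) - (-1)*(-330*(1 + 2*(-330)) + sqrt(2)*sqrt(378)) = (1300 + 1050)/(-293) - (-1)*(-330*(1 - 660) + sqrt(2)*(3*sqrt(42))) = -1/293*2350 - (-1)*(-330*(-659) + 6*sqrt(21)) = -2350/293 - (-1)*(217470 + 6*sqrt(21)) = -2350/293 - (-217470 - 6*sqrt(21)) = -2350/293 + (217470 + 6*sqrt(21)) = 63716360/293 + 6*sqrt(21)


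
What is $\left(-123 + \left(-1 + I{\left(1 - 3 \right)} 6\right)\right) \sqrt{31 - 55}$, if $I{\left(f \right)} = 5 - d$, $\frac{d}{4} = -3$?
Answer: $- 44 i \sqrt{6} \approx - 107.78 i$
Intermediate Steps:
$d = -12$ ($d = 4 \left(-3\right) = -12$)
$I{\left(f \right)} = 17$ ($I{\left(f \right)} = 5 - -12 = 5 + 12 = 17$)
$\left(-123 + \left(-1 + I{\left(1 - 3 \right)} 6\right)\right) \sqrt{31 - 55} = \left(-123 + \left(-1 + 17 \cdot 6\right)\right) \sqrt{31 - 55} = \left(-123 + \left(-1 + 102\right)\right) \sqrt{-24} = \left(-123 + 101\right) 2 i \sqrt{6} = - 22 \cdot 2 i \sqrt{6} = - 44 i \sqrt{6}$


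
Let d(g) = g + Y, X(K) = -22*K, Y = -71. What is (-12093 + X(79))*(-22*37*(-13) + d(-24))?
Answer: -145045697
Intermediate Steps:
d(g) = -71 + g (d(g) = g - 71 = -71 + g)
(-12093 + X(79))*(-22*37*(-13) + d(-24)) = (-12093 - 22*79)*(-22*37*(-13) + (-71 - 24)) = (-12093 - 1738)*(-814*(-13) - 95) = -13831*(10582 - 95) = -13831*10487 = -145045697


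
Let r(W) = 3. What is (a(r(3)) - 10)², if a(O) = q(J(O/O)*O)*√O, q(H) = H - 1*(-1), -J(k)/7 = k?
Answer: 1300 + 400*√3 ≈ 1992.8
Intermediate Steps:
J(k) = -7*k
q(H) = 1 + H (q(H) = H + 1 = 1 + H)
a(O) = √O*(1 - 7*O) (a(O) = (1 + (-7*O/O)*O)*√O = (1 + (-7*1)*O)*√O = (1 - 7*O)*√O = √O*(1 - 7*O))
(a(r(3)) - 10)² = (√3*(1 - 7*3) - 10)² = (√3*(1 - 21) - 10)² = (√3*(-20) - 10)² = (-20*√3 - 10)² = (-10 - 20*√3)²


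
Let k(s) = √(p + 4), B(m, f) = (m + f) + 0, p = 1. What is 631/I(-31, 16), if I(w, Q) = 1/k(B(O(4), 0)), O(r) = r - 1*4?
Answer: 631*√5 ≈ 1411.0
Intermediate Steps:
O(r) = -4 + r (O(r) = r - 4 = -4 + r)
B(m, f) = f + m (B(m, f) = (f + m) + 0 = f + m)
k(s) = √5 (k(s) = √(1 + 4) = √5)
I(w, Q) = √5/5 (I(w, Q) = 1/(√5) = √5/5)
631/I(-31, 16) = 631/((√5/5)) = 631*√5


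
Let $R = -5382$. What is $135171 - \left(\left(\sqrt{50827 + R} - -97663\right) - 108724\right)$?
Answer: $146232 - \sqrt{45445} \approx 1.4602 \cdot 10^{5}$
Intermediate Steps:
$135171 - \left(\left(\sqrt{50827 + R} - -97663\right) - 108724\right) = 135171 - \left(\left(\sqrt{50827 - 5382} - -97663\right) - 108724\right) = 135171 - \left(\left(\sqrt{45445} + 97663\right) - 108724\right) = 135171 - \left(\left(97663 + \sqrt{45445}\right) - 108724\right) = 135171 - \left(-11061 + \sqrt{45445}\right) = 135171 + \left(11061 - \sqrt{45445}\right) = 146232 - \sqrt{45445}$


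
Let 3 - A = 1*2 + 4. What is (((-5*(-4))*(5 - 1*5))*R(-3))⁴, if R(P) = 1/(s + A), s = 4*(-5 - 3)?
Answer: 0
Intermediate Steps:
s = -32 (s = 4*(-8) = -32)
A = -3 (A = 3 - (1*2 + 4) = 3 - (2 + 4) = 3 - 1*6 = 3 - 6 = -3)
R(P) = -1/35 (R(P) = 1/(-32 - 3) = 1/(-35) = -1/35)
(((-5*(-4))*(5 - 1*5))*R(-3))⁴ = (((-5*(-4))*(5 - 1*5))*(-1/35))⁴ = ((20*(5 - 5))*(-1/35))⁴ = ((20*0)*(-1/35))⁴ = (0*(-1/35))⁴ = 0⁴ = 0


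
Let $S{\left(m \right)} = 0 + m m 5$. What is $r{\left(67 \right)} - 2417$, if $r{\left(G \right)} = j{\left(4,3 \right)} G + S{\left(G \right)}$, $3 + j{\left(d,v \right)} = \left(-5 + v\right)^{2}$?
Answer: $20095$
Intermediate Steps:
$j{\left(d,v \right)} = -3 + \left(-5 + v\right)^{2}$
$S{\left(m \right)} = 5 m^{2}$ ($S{\left(m \right)} = 0 + m 5 m = 0 + 5 m^{2} = 5 m^{2}$)
$r{\left(G \right)} = G + 5 G^{2}$ ($r{\left(G \right)} = \left(-3 + \left(-5 + 3\right)^{2}\right) G + 5 G^{2} = \left(-3 + \left(-2\right)^{2}\right) G + 5 G^{2} = \left(-3 + 4\right) G + 5 G^{2} = 1 G + 5 G^{2} = G + 5 G^{2}$)
$r{\left(67 \right)} - 2417 = 67 \left(1 + 5 \cdot 67\right) - 2417 = 67 \left(1 + 335\right) - 2417 = 67 \cdot 336 - 2417 = 22512 - 2417 = 20095$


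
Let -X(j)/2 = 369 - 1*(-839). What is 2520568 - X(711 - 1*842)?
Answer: 2522984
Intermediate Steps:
X(j) = -2416 (X(j) = -2*(369 - 1*(-839)) = -2*(369 + 839) = -2*1208 = -2416)
2520568 - X(711 - 1*842) = 2520568 - 1*(-2416) = 2520568 + 2416 = 2522984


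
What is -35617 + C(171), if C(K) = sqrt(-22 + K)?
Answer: -35617 + sqrt(149) ≈ -35605.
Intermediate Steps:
-35617 + C(171) = -35617 + sqrt(-22 + 171) = -35617 + sqrt(149)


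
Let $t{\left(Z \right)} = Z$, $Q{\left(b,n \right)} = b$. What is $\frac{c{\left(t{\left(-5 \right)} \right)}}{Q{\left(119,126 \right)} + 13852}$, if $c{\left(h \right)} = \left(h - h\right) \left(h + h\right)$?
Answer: $0$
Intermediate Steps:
$c{\left(h \right)} = 0$ ($c{\left(h \right)} = 0 \cdot 2 h = 0$)
$\frac{c{\left(t{\left(-5 \right)} \right)}}{Q{\left(119,126 \right)} + 13852} = \frac{1}{119 + 13852} \cdot 0 = \frac{1}{13971} \cdot 0 = 0$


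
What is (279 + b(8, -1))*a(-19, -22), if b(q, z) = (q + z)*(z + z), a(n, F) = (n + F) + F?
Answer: -16695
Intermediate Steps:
a(n, F) = n + 2*F (a(n, F) = (F + n) + F = n + 2*F)
b(q, z) = 2*z*(q + z) (b(q, z) = (q + z)*(2*z) = 2*z*(q + z))
(279 + b(8, -1))*a(-19, -22) = (279 + 2*(-1)*(8 - 1))*(-19 + 2*(-22)) = (279 + 2*(-1)*7)*(-19 - 44) = (279 - 14)*(-63) = 265*(-63) = -16695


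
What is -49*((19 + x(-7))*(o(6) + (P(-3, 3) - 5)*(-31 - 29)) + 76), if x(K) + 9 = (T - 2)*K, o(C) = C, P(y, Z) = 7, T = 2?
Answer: 52136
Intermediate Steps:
x(K) = -9 (x(K) = -9 + (2 - 2)*K = -9 + 0*K = -9 + 0 = -9)
-49*((19 + x(-7))*(o(6) + (P(-3, 3) - 5)*(-31 - 29)) + 76) = -49*((19 - 9)*(6 + (7 - 5)*(-31 - 29)) + 76) = -49*(10*(6 + 2*(-60)) + 76) = -49*(10*(6 - 120) + 76) = -49*(10*(-114) + 76) = -49*(-1140 + 76) = -49*(-1064) = 52136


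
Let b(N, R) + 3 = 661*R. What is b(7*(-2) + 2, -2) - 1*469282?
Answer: -470607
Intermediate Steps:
b(N, R) = -3 + 661*R
b(7*(-2) + 2, -2) - 1*469282 = (-3 + 661*(-2)) - 1*469282 = (-3 - 1322) - 469282 = -1325 - 469282 = -470607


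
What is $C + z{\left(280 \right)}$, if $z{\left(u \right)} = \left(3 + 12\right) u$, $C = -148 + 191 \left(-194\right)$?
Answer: $-33002$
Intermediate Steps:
$C = -37202$ ($C = -148 - 37054 = -37202$)
$z{\left(u \right)} = 15 u$
$C + z{\left(280 \right)} = -37202 + 15 \cdot 280 = -37202 + 4200 = -33002$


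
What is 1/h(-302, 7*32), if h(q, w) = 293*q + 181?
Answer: -1/88305 ≈ -1.1324e-5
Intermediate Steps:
h(q, w) = 181 + 293*q
1/h(-302, 7*32) = 1/(181 + 293*(-302)) = 1/(181 - 88486) = 1/(-88305) = -1/88305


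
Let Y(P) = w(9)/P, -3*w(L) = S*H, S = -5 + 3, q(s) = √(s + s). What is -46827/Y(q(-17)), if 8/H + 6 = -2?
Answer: 140481*I*√34/2 ≈ 4.0957e+5*I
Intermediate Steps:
H = -1 (H = 8/(-6 - 2) = 8/(-8) = 8*(-⅛) = -1)
q(s) = √2*√s (q(s) = √(2*s) = √2*√s)
S = -2
w(L) = -⅔ (w(L) = -(-2)*(-1)/3 = -⅓*2 = -⅔)
Y(P) = -2/(3*P)
-46827/Y(q(-17)) = -46827*(-3*I*√34/2) = -(-140481)*I*√34/2 = 140481*I*√34/2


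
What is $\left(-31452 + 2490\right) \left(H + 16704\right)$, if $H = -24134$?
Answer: $215187660$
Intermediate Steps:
$\left(-31452 + 2490\right) \left(H + 16704\right) = \left(-31452 + 2490\right) \left(-24134 + 16704\right) = \left(-28962\right) \left(-7430\right) = 215187660$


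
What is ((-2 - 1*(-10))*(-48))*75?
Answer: -28800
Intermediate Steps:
((-2 - 1*(-10))*(-48))*75 = ((-2 + 10)*(-48))*75 = (8*(-48))*75 = -384*75 = -28800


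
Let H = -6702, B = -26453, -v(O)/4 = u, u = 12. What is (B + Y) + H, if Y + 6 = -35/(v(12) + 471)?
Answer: -14027138/423 ≈ -33161.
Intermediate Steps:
v(O) = -48 (v(O) = -4*12 = -48)
Y = -2573/423 (Y = -6 - 35/(-48 + 471) = -6 - 35/423 = -2573/423 ≈ -6.0827)
(B + Y) + H = (-26453 - 2573/423) - 6702 = -11192192/423 - 6702 = -14027138/423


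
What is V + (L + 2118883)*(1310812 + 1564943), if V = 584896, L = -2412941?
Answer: -845638178894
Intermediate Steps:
V + (L + 2118883)*(1310812 + 1564943) = 584896 + (-2412941 + 2118883)*(1310812 + 1564943) = 584896 - 294058*2875755 = 584896 - 845638763790 = -845638178894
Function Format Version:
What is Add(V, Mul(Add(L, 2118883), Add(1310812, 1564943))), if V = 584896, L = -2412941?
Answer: -845638178894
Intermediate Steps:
Add(V, Mul(Add(L, 2118883), Add(1310812, 1564943))) = Add(584896, Mul(Add(-2412941, 2118883), Add(1310812, 1564943))) = Add(584896, Mul(-294058, 2875755)) = Add(584896, -845638763790) = -845638178894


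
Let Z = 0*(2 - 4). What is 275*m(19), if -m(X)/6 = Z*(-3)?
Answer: 0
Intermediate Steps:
Z = 0 (Z = 0*(-2) = 0)
m(X) = 0 (m(X) = -0*(-3) = -6*0 = 0)
275*m(19) = 275*0 = 0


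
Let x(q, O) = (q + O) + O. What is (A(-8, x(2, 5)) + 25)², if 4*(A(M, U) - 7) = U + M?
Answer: 1089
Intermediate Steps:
x(q, O) = q + 2*O (x(q, O) = (O + q) + O = q + 2*O)
A(M, U) = 7 + M/4 + U/4 (A(M, U) = 7 + (U + M)/4 = 7 + (M + U)/4 = 7 + (M/4 + U/4) = 7 + M/4 + U/4)
(A(-8, x(2, 5)) + 25)² = ((7 + (¼)*(-8) + (2 + 2*5)/4) + 25)² = ((7 - 2 + (2 + 10)/4) + 25)² = ((7 - 2 + (¼)*12) + 25)² = ((7 - 2 + 3) + 25)² = (8 + 25)² = 33² = 1089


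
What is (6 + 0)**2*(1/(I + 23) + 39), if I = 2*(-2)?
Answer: 26712/19 ≈ 1405.9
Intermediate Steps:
I = -4
(6 + 0)**2*(1/(I + 23) + 39) = (6 + 0)**2*(1/(-4 + 23) + 39) = 6**2*(1/19 + 39) = 36*(1/19 + 39) = 36*(742/19) = 26712/19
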